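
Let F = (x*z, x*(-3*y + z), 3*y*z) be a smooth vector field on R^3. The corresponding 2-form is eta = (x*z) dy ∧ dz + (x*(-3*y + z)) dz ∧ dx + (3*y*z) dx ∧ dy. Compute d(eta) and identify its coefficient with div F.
d(eta) = (-3*x + 3*y + z) dx ∧ dy ∧ dz; div F = -3*x + 3*y + z

For a 2-form in R^3 of the form above, applying d gives a 3-form with coefficient ∂P/∂x + ∂Q/∂y + ∂R/∂z:
  ∂P/∂x = z
  ∂Q/∂y = -3*x
  ∂R/∂z = 3*y
Sum = -3*x + 3*y + z, which is exactly div F.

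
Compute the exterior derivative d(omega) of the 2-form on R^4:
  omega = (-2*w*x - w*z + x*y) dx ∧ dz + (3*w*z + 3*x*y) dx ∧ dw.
d(omega) = (-x) dx ∧ dy ∧ dz + (-3*w - 2*x - z) dx ∧ dz ∧ dw + (-3*x) dx ∧ dy ∧ dw

For a 2-form omega = sum_{i<j} g_{ij} dx_i ∧ dx_j, the exterior derivative is
  d(omega) = sum_{i<j} d(g_{ij}) ∧ dx_i ∧ dx_j = sum_{i<j, k} (∂g_{ij}/∂x_k) dx_k ∧ dx_i ∧ dx_j.
Expand each term, using dx_k ∧ dx_i ∧ dx_j = sgn(permutation) dx_{(a)} ∧ dx_{(b)} ∧ dx_{(c)} with (a < b < c) sorted:
  d(-2*w*x - w*z + x*y) includes (∂/∂y)(-2*w*x - w*z + x*y) dy = (x) dy, which multiplied by dx ∧ dz gives (-x) dx ∧ dy ∧ dz
  d(-2*w*x - w*z + x*y) includes (∂/∂w)(-2*w*x - w*z + x*y) dw = (-2*x - z) dw, which multiplied by dx ∧ dz gives (-2*x - z) dx ∧ dz ∧ dw
  d(3*w*z + 3*x*y) includes (∂/∂y)(3*w*z + 3*x*y) dy = (3*x) dy, which multiplied by dx ∧ dw gives (-3*x) dx ∧ dy ∧ dw
  d(3*w*z + 3*x*y) includes (∂/∂z)(3*w*z + 3*x*y) dz = (3*w) dz, which multiplied by dx ∧ dw gives (-3*w) dx ∧ dz ∧ dw
Collecting like 3-forms: d(omega) = (-x) dx ∧ dy ∧ dz + (-3*w - 2*x - z) dx ∧ dz ∧ dw + (-3*x) dx ∧ dy ∧ dw.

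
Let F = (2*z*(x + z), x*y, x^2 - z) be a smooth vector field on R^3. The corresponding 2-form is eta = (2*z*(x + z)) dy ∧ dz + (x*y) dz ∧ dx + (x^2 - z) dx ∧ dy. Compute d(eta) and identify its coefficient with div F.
d(eta) = (x + 2*z - 1) dx ∧ dy ∧ dz; div F = x + 2*z - 1

For a 2-form in R^3 of the form above, applying d gives a 3-form with coefficient ∂P/∂x + ∂Q/∂y + ∂R/∂z:
  ∂P/∂x = 2*z
  ∂Q/∂y = x
  ∂R/∂z = -1
Sum = x + 2*z - 1, which is exactly div F.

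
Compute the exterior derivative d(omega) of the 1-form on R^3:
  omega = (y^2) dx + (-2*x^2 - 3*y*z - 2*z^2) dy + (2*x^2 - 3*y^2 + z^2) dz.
d(omega) = (-4*x - 2*y) dx ∧ dy + (4*x) dx ∧ dz + (-3*y + 4*z) dy ∧ dz

For a 1-form omega = sum_i f_i dx_i, the exterior derivative is
  d(omega) = sum_{i < j} (∂f_j/∂x_i - ∂f_i/∂x_j) dx_i ∧ dx_j.
  coefficient of dx ∧ dy: ∂f_2/∂x - ∂f_1/∂y = ∂(-2*x^2 - 3*y*z - 2*z^2)/∂x - ∂(y^2)/∂y = -4*x - 2*y
  coefficient of dx ∧ dz: ∂f_3/∂x - ∂f_1/∂z = ∂(2*x^2 - 3*y^2 + z^2)/∂x - ∂(y^2)/∂z = 4*x
  coefficient of dy ∧ dz: ∂f_3/∂y - ∂f_2/∂z = ∂(2*x^2 - 3*y^2 + z^2)/∂y - ∂(-2*x^2 - 3*y*z - 2*z^2)/∂z = -3*y + 4*z
Assembling: d(omega) = (-4*x - 2*y) dx ∧ dy + (4*x) dx ∧ dz + (-3*y + 4*z) dy ∧ dz.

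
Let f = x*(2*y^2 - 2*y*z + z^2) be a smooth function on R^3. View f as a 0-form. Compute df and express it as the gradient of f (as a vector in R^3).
df = (2*y^2 - 2*y*z + z^2) dx + (2*x*(2*y - z)) dy + (2*x*(-y + z)) dz; grad f = (2*y^2 - 2*y*z + z^2, 2*x*(2*y - z), 2*x*(-y + z))

For a 0-form f, d f = (∂f/∂x) dx + (∂f/∂y) dy + (∂f/∂z) dz. The components of the vector representation are exactly the entries of grad f in Cartesian coordinates:
  ∂f/∂x = 2*y^2 - 2*y*z + z^2
  ∂f/∂y = 2*x*(2*y - z)
  ∂f/∂z = 2*x*(-y + z).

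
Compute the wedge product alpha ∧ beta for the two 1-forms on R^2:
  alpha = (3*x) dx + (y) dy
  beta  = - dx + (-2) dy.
alpha ∧ beta = (-6*x + y) dx ∧ dy

Distribute the wedge, using dx_i ∧ dx_j = -dx_j ∧ dx_i and dx_i ∧ dx_i = 0. For each pair (i, j) with i < j, the coefficient of dx_i ∧ dx_j in alpha ∧ beta is (alpha_i * beta_j - alpha_j * beta_i). Collecting: alpha ∧ beta = (-6*x + y) dx ∧ dy.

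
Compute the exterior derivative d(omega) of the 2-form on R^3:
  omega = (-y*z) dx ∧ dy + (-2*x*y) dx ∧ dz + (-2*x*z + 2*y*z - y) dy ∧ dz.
d(omega) = (2*x - y - 2*z) dx ∧ dy ∧ dz

For a 2-form omega = sum_{i<j} g_{ij} dx_i ∧ dx_j, the exterior derivative is
  d(omega) = sum_{i<j} d(g_{ij}) ∧ dx_i ∧ dx_j = sum_{i<j, k} (∂g_{ij}/∂x_k) dx_k ∧ dx_i ∧ dx_j.
Expand each term, using dx_k ∧ dx_i ∧ dx_j = sgn(permutation) dx_{(a)} ∧ dx_{(b)} ∧ dx_{(c)} with (a < b < c) sorted:
  d(-y*z) includes (∂/∂z)(-y*z) dz = (-y) dz, which multiplied by dx ∧ dy gives (-y) dx ∧ dy ∧ dz
  d(-2*x*y) includes (∂/∂y)(-2*x*y) dy = (-2*x) dy, which multiplied by dx ∧ dz gives (2*x) dx ∧ dy ∧ dz
  d(-2*x*z + 2*y*z - y) includes (∂/∂x)(-2*x*z + 2*y*z - y) dx = (-2*z) dx, which multiplied by dy ∧ dz gives (-2*z) dx ∧ dy ∧ dz
Collecting like 3-forms: d(omega) = (2*x - y - 2*z) dx ∧ dy ∧ dz.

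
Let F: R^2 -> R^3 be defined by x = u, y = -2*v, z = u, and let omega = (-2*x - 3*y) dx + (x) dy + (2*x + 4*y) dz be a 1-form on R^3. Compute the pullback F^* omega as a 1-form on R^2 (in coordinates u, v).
F^* omega = (-2*v) du + (-2*u) dv

Using F^*(f dg) = (f ∘ F) d(g ∘ F), substitute each coordinate x_i by F_i(u, v) in f_i, and replace dx_i by d F_i = (∂F_i/∂u) du + (∂F_i/∂v) dv.
  For the x component: f_1(F) = -2*u + 6*v; d F_1 = (1) du + (0) dv
  For the y component: f_2(F) = u; d F_2 = (0) du + (-2) dv
  For the z component: f_3(F) = 2*u - 8*v; d F_3 = (1) du + (0) dv
Combining and collecting du, dv coefficients:
  coeff of du: -2*v
  coeff of dv: -2*u
F^* omega = (-2*v) du + (-2*u) dv.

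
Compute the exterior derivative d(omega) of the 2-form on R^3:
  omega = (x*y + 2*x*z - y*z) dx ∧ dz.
d(omega) = (-x + z) dx ∧ dy ∧ dz

For a 2-form omega = sum_{i<j} g_{ij} dx_i ∧ dx_j, the exterior derivative is
  d(omega) = sum_{i<j} d(g_{ij}) ∧ dx_i ∧ dx_j = sum_{i<j, k} (∂g_{ij}/∂x_k) dx_k ∧ dx_i ∧ dx_j.
Expand each term, using dx_k ∧ dx_i ∧ dx_j = sgn(permutation) dx_{(a)} ∧ dx_{(b)} ∧ dx_{(c)} with (a < b < c) sorted:
  d(x*y + 2*x*z - y*z) includes (∂/∂y)(x*y + 2*x*z - y*z) dy = (x - z) dy, which multiplied by dx ∧ dz gives (-x + z) dx ∧ dy ∧ dz
Collecting like 3-forms: d(omega) = (-x + z) dx ∧ dy ∧ dz.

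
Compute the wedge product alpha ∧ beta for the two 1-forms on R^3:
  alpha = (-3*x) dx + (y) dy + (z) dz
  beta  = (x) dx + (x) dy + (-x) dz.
alpha ∧ beta = (-x*(3*x + y)) dx ∧ dy + (x*(3*x - z)) dx ∧ dz + (-x*(y + z)) dy ∧ dz

Distribute the wedge, using dx_i ∧ dx_j = -dx_j ∧ dx_i and dx_i ∧ dx_i = 0. For each pair (i, j) with i < j, the coefficient of dx_i ∧ dx_j in alpha ∧ beta is (alpha_i * beta_j - alpha_j * beta_i). Collecting: alpha ∧ beta = (-x*(3*x + y)) dx ∧ dy + (x*(3*x - z)) dx ∧ dz + (-x*(y + z)) dy ∧ dz.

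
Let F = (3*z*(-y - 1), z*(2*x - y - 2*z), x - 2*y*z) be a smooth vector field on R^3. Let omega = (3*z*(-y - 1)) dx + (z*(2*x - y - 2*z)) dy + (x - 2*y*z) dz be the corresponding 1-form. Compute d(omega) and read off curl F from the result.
d(omega) = (-2*x + y + 2*z) dy ∧ dz + (-3*y - 4) dz ∧ dx + (5*z) dx ∧ dy; curl F = (-2*x + y + 2*z, -3*y - 4, 5*z)

d omega = sum_{i<j} (∂f_j/∂x_i - ∂f_i/∂x_j) dx_i ∧ dx_j. Under the identification (dy ∧ dz, dz ∧ dx, dx ∧ dy) ↔ (e_x, e_y, e_z), the coefficients are exactly the components of curl F. Compute:
  ∂R/∂y - ∂Q/∂z = (-2*z) - (2*x - y - 4*z) = -2*x + y + 2*z
  ∂P/∂z - ∂R/∂x = (-3*y - 3) - (1) = -3*y - 4
  ∂Q/∂x - ∂P/∂y = (2*z) - (-3*z) = 5*z.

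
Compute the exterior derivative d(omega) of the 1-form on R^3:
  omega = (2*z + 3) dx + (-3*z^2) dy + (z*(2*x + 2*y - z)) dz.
d(omega) = (2*z - 2) dx ∧ dz + (8*z) dy ∧ dz

For a 1-form omega = sum_i f_i dx_i, the exterior derivative is
  d(omega) = sum_{i < j} (∂f_j/∂x_i - ∂f_i/∂x_j) dx_i ∧ dx_j.
  coefficient of dx ∧ dz: ∂f_3/∂x - ∂f_1/∂z = ∂(z*(2*x + 2*y - z))/∂x - ∂(2*z + 3)/∂z = 2*z - 2
  coefficient of dy ∧ dz: ∂f_3/∂y - ∂f_2/∂z = ∂(z*(2*x + 2*y - z))/∂y - ∂(-3*z^2)/∂z = 8*z
Assembling: d(omega) = (2*z - 2) dx ∧ dz + (8*z) dy ∧ dz.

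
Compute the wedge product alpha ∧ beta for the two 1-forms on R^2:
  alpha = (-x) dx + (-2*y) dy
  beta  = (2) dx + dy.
alpha ∧ beta = (-x + 4*y) dx ∧ dy

Distribute the wedge, using dx_i ∧ dx_j = -dx_j ∧ dx_i and dx_i ∧ dx_i = 0. For each pair (i, j) with i < j, the coefficient of dx_i ∧ dx_j in alpha ∧ beta is (alpha_i * beta_j - alpha_j * beta_i). Collecting: alpha ∧ beta = (-x + 4*y) dx ∧ dy.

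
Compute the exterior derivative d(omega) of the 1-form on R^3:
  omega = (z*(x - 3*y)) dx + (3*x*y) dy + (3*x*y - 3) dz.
d(omega) = (3*y + 3*z) dx ∧ dy + (-x + 6*y) dx ∧ dz + (3*x) dy ∧ dz

For a 1-form omega = sum_i f_i dx_i, the exterior derivative is
  d(omega) = sum_{i < j} (∂f_j/∂x_i - ∂f_i/∂x_j) dx_i ∧ dx_j.
  coefficient of dx ∧ dy: ∂f_2/∂x - ∂f_1/∂y = ∂(3*x*y)/∂x - ∂(z*(x - 3*y))/∂y = 3*y + 3*z
  coefficient of dx ∧ dz: ∂f_3/∂x - ∂f_1/∂z = ∂(3*x*y - 3)/∂x - ∂(z*(x - 3*y))/∂z = -x + 6*y
  coefficient of dy ∧ dz: ∂f_3/∂y - ∂f_2/∂z = ∂(3*x*y - 3)/∂y - ∂(3*x*y)/∂z = 3*x
Assembling: d(omega) = (3*y + 3*z) dx ∧ dy + (-x + 6*y) dx ∧ dz + (3*x) dy ∧ dz.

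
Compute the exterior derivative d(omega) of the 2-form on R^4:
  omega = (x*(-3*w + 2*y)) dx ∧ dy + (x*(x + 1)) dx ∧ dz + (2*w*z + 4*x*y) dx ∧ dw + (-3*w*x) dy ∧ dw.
d(omega) = (-3*w - 7*x) dx ∧ dy ∧ dw + (-2*w) dx ∧ dz ∧ dw

For a 2-form omega = sum_{i<j} g_{ij} dx_i ∧ dx_j, the exterior derivative is
  d(omega) = sum_{i<j} d(g_{ij}) ∧ dx_i ∧ dx_j = sum_{i<j, k} (∂g_{ij}/∂x_k) dx_k ∧ dx_i ∧ dx_j.
Expand each term, using dx_k ∧ dx_i ∧ dx_j = sgn(permutation) dx_{(a)} ∧ dx_{(b)} ∧ dx_{(c)} with (a < b < c) sorted:
  d(x*(-3*w + 2*y)) includes (∂/∂w)(x*(-3*w + 2*y)) dw = (-3*x) dw, which multiplied by dx ∧ dy gives (-3*x) dx ∧ dy ∧ dw
  d(2*w*z + 4*x*y) includes (∂/∂y)(2*w*z + 4*x*y) dy = (4*x) dy, which multiplied by dx ∧ dw gives (-4*x) dx ∧ dy ∧ dw
  d(2*w*z + 4*x*y) includes (∂/∂z)(2*w*z + 4*x*y) dz = (2*w) dz, which multiplied by dx ∧ dw gives (-2*w) dx ∧ dz ∧ dw
  d(-3*w*x) includes (∂/∂x)(-3*w*x) dx = (-3*w) dx, which multiplied by dy ∧ dw gives (-3*w) dx ∧ dy ∧ dw
Collecting like 3-forms: d(omega) = (-3*w - 7*x) dx ∧ dy ∧ dw + (-2*w) dx ∧ dz ∧ dw.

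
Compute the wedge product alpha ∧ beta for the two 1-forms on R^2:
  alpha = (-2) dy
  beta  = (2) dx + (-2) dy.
alpha ∧ beta = (4) dx ∧ dy

Distribute the wedge, using dx_i ∧ dx_j = -dx_j ∧ dx_i and dx_i ∧ dx_i = 0. For each pair (i, j) with i < j, the coefficient of dx_i ∧ dx_j in alpha ∧ beta is (alpha_i * beta_j - alpha_j * beta_i). Collecting: alpha ∧ beta = (4) dx ∧ dy.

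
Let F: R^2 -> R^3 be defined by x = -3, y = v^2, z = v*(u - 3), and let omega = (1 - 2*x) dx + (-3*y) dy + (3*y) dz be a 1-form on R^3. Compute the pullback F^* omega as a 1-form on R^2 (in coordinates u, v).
F^* omega = (3*v^3) du + (3*v^2*(u - 2*v - 3)) dv

Using F^*(f dg) = (f ∘ F) d(g ∘ F), substitute each coordinate x_i by F_i(u, v) in f_i, and replace dx_i by d F_i = (∂F_i/∂u) du + (∂F_i/∂v) dv.
  For the x component: f_1(F) = 7; d F_1 = (0) du + (0) dv
  For the y component: f_2(F) = -3*v^2; d F_2 = (0) du + (2*v) dv
  For the z component: f_3(F) = 3*v^2; d F_3 = (v) du + (u - 3) dv
Combining and collecting du, dv coefficients:
  coeff of du: 3*v^3
  coeff of dv: 3*v^2*(u - 2*v - 3)
F^* omega = (3*v^3) du + (3*v^2*(u - 2*v - 3)) dv.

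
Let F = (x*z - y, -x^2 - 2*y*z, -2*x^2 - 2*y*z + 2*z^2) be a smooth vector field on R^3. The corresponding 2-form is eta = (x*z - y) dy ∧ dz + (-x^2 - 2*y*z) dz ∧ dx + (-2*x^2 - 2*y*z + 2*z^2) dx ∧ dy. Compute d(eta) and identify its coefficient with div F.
d(eta) = (-2*y + 3*z) dx ∧ dy ∧ dz; div F = -2*y + 3*z

For a 2-form in R^3 of the form above, applying d gives a 3-form with coefficient ∂P/∂x + ∂Q/∂y + ∂R/∂z:
  ∂P/∂x = z
  ∂Q/∂y = -2*z
  ∂R/∂z = -2*y + 4*z
Sum = -2*y + 3*z, which is exactly div F.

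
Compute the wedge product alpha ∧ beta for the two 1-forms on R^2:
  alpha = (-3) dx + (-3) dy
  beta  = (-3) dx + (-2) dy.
alpha ∧ beta = (-3) dx ∧ dy

Distribute the wedge, using dx_i ∧ dx_j = -dx_j ∧ dx_i and dx_i ∧ dx_i = 0. For each pair (i, j) with i < j, the coefficient of dx_i ∧ dx_j in alpha ∧ beta is (alpha_i * beta_j - alpha_j * beta_i). Collecting: alpha ∧ beta = (-3) dx ∧ dy.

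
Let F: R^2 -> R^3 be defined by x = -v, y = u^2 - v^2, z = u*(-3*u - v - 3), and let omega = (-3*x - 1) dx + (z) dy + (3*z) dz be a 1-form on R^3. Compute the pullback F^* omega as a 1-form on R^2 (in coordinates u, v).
F^* omega = (u*(48*u^2 + 25*u*v + 75*u + 3*v^2 + 18*v + 27)) du + (9*u^3 + 9*u^2*v + 9*u^2 + 2*u*v^2 + 6*u*v - 3*v + 1) dv

Using F^*(f dg) = (f ∘ F) d(g ∘ F), substitute each coordinate x_i by F_i(u, v) in f_i, and replace dx_i by d F_i = (∂F_i/∂u) du + (∂F_i/∂v) dv.
  For the x component: f_1(F) = 3*v - 1; d F_1 = (0) du + (-1) dv
  For the y component: f_2(F) = u*(-3*u - v - 3); d F_2 = (2*u) du + (-2*v) dv
  For the z component: f_3(F) = 3*u*(-3*u - v - 3); d F_3 = (-6*u - v - 3) du + (-u) dv
Combining and collecting du, dv coefficients:
  coeff of du: u*(48*u^2 + 25*u*v + 75*u + 3*v^2 + 18*v + 27)
  coeff of dv: 9*u^3 + 9*u^2*v + 9*u^2 + 2*u*v^2 + 6*u*v - 3*v + 1
F^* omega = (u*(48*u^2 + 25*u*v + 75*u + 3*v^2 + 18*v + 27)) du + (9*u^3 + 9*u^2*v + 9*u^2 + 2*u*v^2 + 6*u*v - 3*v + 1) dv.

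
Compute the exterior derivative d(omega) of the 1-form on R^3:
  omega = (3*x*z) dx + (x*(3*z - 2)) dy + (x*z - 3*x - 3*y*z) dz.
d(omega) = (3*z - 2) dx ∧ dy + (-3*x + z - 3) dx ∧ dz + (-3*x - 3*z) dy ∧ dz

For a 1-form omega = sum_i f_i dx_i, the exterior derivative is
  d(omega) = sum_{i < j} (∂f_j/∂x_i - ∂f_i/∂x_j) dx_i ∧ dx_j.
  coefficient of dx ∧ dy: ∂f_2/∂x - ∂f_1/∂y = ∂(x*(3*z - 2))/∂x - ∂(3*x*z)/∂y = 3*z - 2
  coefficient of dx ∧ dz: ∂f_3/∂x - ∂f_1/∂z = ∂(x*z - 3*x - 3*y*z)/∂x - ∂(3*x*z)/∂z = -3*x + z - 3
  coefficient of dy ∧ dz: ∂f_3/∂y - ∂f_2/∂z = ∂(x*z - 3*x - 3*y*z)/∂y - ∂(x*(3*z - 2))/∂z = -3*x - 3*z
Assembling: d(omega) = (3*z - 2) dx ∧ dy + (-3*x + z - 3) dx ∧ dz + (-3*x - 3*z) dy ∧ dz.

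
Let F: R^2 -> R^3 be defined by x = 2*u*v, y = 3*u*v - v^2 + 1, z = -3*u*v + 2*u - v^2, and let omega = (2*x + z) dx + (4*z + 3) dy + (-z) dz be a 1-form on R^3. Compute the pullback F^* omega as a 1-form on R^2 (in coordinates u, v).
F^* omega = (-43*u*v^2 + 40*u*v - 4*u - 17*v^3 + 2*v^2 + 9*v) du + (-43*u^2*v + 34*u^2 + u*v^2 - 12*u*v + 9*u + 6*v^3 - 6*v) dv

Using F^*(f dg) = (f ∘ F) d(g ∘ F), substitute each coordinate x_i by F_i(u, v) in f_i, and replace dx_i by d F_i = (∂F_i/∂u) du + (∂F_i/∂v) dv.
  For the x component: f_1(F) = u*v + 2*u - v^2; d F_1 = (2*v) du + (2*u) dv
  For the y component: f_2(F) = -12*u*v + 8*u - 4*v^2 + 3; d F_2 = (3*v) du + (3*u - 2*v) dv
  For the z component: f_3(F) = 3*u*v - 2*u + v^2; d F_3 = (2 - 3*v) du + (-3*u - 2*v) dv
Combining and collecting du, dv coefficients:
  coeff of du: -43*u*v^2 + 40*u*v - 4*u - 17*v^3 + 2*v^2 + 9*v
  coeff of dv: -43*u^2*v + 34*u^2 + u*v^2 - 12*u*v + 9*u + 6*v^3 - 6*v
F^* omega = (-43*u*v^2 + 40*u*v - 4*u - 17*v^3 + 2*v^2 + 9*v) du + (-43*u^2*v + 34*u^2 + u*v^2 - 12*u*v + 9*u + 6*v^3 - 6*v) dv.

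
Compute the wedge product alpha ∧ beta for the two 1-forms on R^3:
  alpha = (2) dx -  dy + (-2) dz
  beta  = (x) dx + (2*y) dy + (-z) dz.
alpha ∧ beta = (x + 4*y) dx ∧ dy + (2*x - 2*z) dx ∧ dz + (4*y + z) dy ∧ dz

Distribute the wedge, using dx_i ∧ dx_j = -dx_j ∧ dx_i and dx_i ∧ dx_i = 0. For each pair (i, j) with i < j, the coefficient of dx_i ∧ dx_j in alpha ∧ beta is (alpha_i * beta_j - alpha_j * beta_i). Collecting: alpha ∧ beta = (x + 4*y) dx ∧ dy + (2*x - 2*z) dx ∧ dz + (4*y + z) dy ∧ dz.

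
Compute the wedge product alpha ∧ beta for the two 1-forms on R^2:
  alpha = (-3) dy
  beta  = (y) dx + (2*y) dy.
alpha ∧ beta = (3*y) dx ∧ dy

Distribute the wedge, using dx_i ∧ dx_j = -dx_j ∧ dx_i and dx_i ∧ dx_i = 0. For each pair (i, j) with i < j, the coefficient of dx_i ∧ dx_j in alpha ∧ beta is (alpha_i * beta_j - alpha_j * beta_i). Collecting: alpha ∧ beta = (3*y) dx ∧ dy.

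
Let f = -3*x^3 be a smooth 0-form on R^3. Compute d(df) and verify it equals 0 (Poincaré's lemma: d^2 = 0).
d(df) = 0

Step 1: df = sum_i (∂f/∂x_i) dx_i = (-9*x^2) dx + (0) dy + (0) dz.
Step 2: Apply d again. Using the 1-form formula, the coefficient of dx ∧ dy in d(df) is ∂^2 f/∂x ∂y - ∂^2 f/∂y ∂x = (0) - (0) = 0 (equality of mixed partials for smooth f).
Similarly for dx ∧ dz and dy ∧ dz — all coefficients vanish. So d(df) = 0.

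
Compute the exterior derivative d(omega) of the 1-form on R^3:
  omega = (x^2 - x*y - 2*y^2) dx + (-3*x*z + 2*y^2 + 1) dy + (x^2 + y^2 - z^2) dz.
d(omega) = (x + 4*y - 3*z) dx ∧ dy + (2*x) dx ∧ dz + (3*x + 2*y) dy ∧ dz

For a 1-form omega = sum_i f_i dx_i, the exterior derivative is
  d(omega) = sum_{i < j} (∂f_j/∂x_i - ∂f_i/∂x_j) dx_i ∧ dx_j.
  coefficient of dx ∧ dy: ∂f_2/∂x - ∂f_1/∂y = ∂(-3*x*z + 2*y^2 + 1)/∂x - ∂(x^2 - x*y - 2*y^2)/∂y = x + 4*y - 3*z
  coefficient of dx ∧ dz: ∂f_3/∂x - ∂f_1/∂z = ∂(x^2 + y^2 - z^2)/∂x - ∂(x^2 - x*y - 2*y^2)/∂z = 2*x
  coefficient of dy ∧ dz: ∂f_3/∂y - ∂f_2/∂z = ∂(x^2 + y^2 - z^2)/∂y - ∂(-3*x*z + 2*y^2 + 1)/∂z = 3*x + 2*y
Assembling: d(omega) = (x + 4*y - 3*z) dx ∧ dy + (2*x) dx ∧ dz + (3*x + 2*y) dy ∧ dz.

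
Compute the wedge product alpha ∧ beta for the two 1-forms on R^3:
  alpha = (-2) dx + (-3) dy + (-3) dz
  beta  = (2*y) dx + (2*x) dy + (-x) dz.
alpha ∧ beta = (-4*x + 6*y) dx ∧ dy + (2*x + 6*y) dx ∧ dz + (9*x) dy ∧ dz

Distribute the wedge, using dx_i ∧ dx_j = -dx_j ∧ dx_i and dx_i ∧ dx_i = 0. For each pair (i, j) with i < j, the coefficient of dx_i ∧ dx_j in alpha ∧ beta is (alpha_i * beta_j - alpha_j * beta_i). Collecting: alpha ∧ beta = (-4*x + 6*y) dx ∧ dy + (2*x + 6*y) dx ∧ dz + (9*x) dy ∧ dz.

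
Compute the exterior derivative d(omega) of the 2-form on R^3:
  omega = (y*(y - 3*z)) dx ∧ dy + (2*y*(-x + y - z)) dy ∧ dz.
d(omega) = (-5*y) dx ∧ dy ∧ dz

For a 2-form omega = sum_{i<j} g_{ij} dx_i ∧ dx_j, the exterior derivative is
  d(omega) = sum_{i<j} d(g_{ij}) ∧ dx_i ∧ dx_j = sum_{i<j, k} (∂g_{ij}/∂x_k) dx_k ∧ dx_i ∧ dx_j.
Expand each term, using dx_k ∧ dx_i ∧ dx_j = sgn(permutation) dx_{(a)} ∧ dx_{(b)} ∧ dx_{(c)} with (a < b < c) sorted:
  d(y*(y - 3*z)) includes (∂/∂z)(y*(y - 3*z)) dz = (-3*y) dz, which multiplied by dx ∧ dy gives (-3*y) dx ∧ dy ∧ dz
  d(2*y*(-x + y - z)) includes (∂/∂x)(2*y*(-x + y - z)) dx = (-2*y) dx, which multiplied by dy ∧ dz gives (-2*y) dx ∧ dy ∧ dz
Collecting like 3-forms: d(omega) = (-5*y) dx ∧ dy ∧ dz.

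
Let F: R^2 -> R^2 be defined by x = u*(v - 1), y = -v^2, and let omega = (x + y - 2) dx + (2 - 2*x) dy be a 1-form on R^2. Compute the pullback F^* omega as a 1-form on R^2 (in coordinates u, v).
F^* omega = (u*v^2 - 2*u*v + u - v^3 + v^2 - 2*v + 2) du + (u^2*v - u^2 + 3*u*v^2 - 4*u*v - 2*u - 4*v) dv

Using F^*(f dg) = (f ∘ F) d(g ∘ F), substitute each coordinate x_i by F_i(u, v) in f_i, and replace dx_i by d F_i = (∂F_i/∂u) du + (∂F_i/∂v) dv.
  For the x component: f_1(F) = u*v - u - v^2 - 2; d F_1 = (v - 1) du + (u) dv
  For the y component: f_2(F) = -2*u*v + 2*u + 2; d F_2 = (0) du + (-2*v) dv
Combining and collecting du, dv coefficients:
  coeff of du: u*v^2 - 2*u*v + u - v^3 + v^2 - 2*v + 2
  coeff of dv: u^2*v - u^2 + 3*u*v^2 - 4*u*v - 2*u - 4*v
F^* omega = (u*v^2 - 2*u*v + u - v^3 + v^2 - 2*v + 2) du + (u^2*v - u^2 + 3*u*v^2 - 4*u*v - 2*u - 4*v) dv.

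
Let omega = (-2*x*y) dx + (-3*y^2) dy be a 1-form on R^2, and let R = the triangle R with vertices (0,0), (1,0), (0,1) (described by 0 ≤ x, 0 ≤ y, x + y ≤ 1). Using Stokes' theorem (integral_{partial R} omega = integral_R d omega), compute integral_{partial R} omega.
integral_(partial R) omega = 1/3

Stokes: integral_partial_R omega = integral_R d omega with d omega = (∂Q/∂x - ∂P/∂y) dx ∧ dy.
  ∂Q/∂x = 0
  ∂P/∂y = -2*x
  integrand = ∂Q/∂x - ∂P/∂y = 2*x.
Integrating over R: integral_0^1 integral_0^{1-x} (2*x) dy dx = 1/3.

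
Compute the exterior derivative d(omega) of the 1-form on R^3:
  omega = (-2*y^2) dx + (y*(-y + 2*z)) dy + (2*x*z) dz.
d(omega) = (4*y) dx ∧ dy + (2*z) dx ∧ dz + (-2*y) dy ∧ dz

For a 1-form omega = sum_i f_i dx_i, the exterior derivative is
  d(omega) = sum_{i < j} (∂f_j/∂x_i - ∂f_i/∂x_j) dx_i ∧ dx_j.
  coefficient of dx ∧ dy: ∂f_2/∂x - ∂f_1/∂y = ∂(y*(-y + 2*z))/∂x - ∂(-2*y^2)/∂y = 4*y
  coefficient of dx ∧ dz: ∂f_3/∂x - ∂f_1/∂z = ∂(2*x*z)/∂x - ∂(-2*y^2)/∂z = 2*z
  coefficient of dy ∧ dz: ∂f_3/∂y - ∂f_2/∂z = ∂(2*x*z)/∂y - ∂(y*(-y + 2*z))/∂z = -2*y
Assembling: d(omega) = (4*y) dx ∧ dy + (2*z) dx ∧ dz + (-2*y) dy ∧ dz.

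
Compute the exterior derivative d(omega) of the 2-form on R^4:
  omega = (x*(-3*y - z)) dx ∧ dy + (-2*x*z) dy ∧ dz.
d(omega) = (-x - 2*z) dx ∧ dy ∧ dz

For a 2-form omega = sum_{i<j} g_{ij} dx_i ∧ dx_j, the exterior derivative is
  d(omega) = sum_{i<j} d(g_{ij}) ∧ dx_i ∧ dx_j = sum_{i<j, k} (∂g_{ij}/∂x_k) dx_k ∧ dx_i ∧ dx_j.
Expand each term, using dx_k ∧ dx_i ∧ dx_j = sgn(permutation) dx_{(a)} ∧ dx_{(b)} ∧ dx_{(c)} with (a < b < c) sorted:
  d(x*(-3*y - z)) includes (∂/∂z)(x*(-3*y - z)) dz = (-x) dz, which multiplied by dx ∧ dy gives (-x) dx ∧ dy ∧ dz
  d(-2*x*z) includes (∂/∂x)(-2*x*z) dx = (-2*z) dx, which multiplied by dy ∧ dz gives (-2*z) dx ∧ dy ∧ dz
Collecting like 3-forms: d(omega) = (-x - 2*z) dx ∧ dy ∧ dz.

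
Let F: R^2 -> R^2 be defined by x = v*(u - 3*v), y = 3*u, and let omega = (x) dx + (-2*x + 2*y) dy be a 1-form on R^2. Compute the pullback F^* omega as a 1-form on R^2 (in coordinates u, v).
F^* omega = (u*v^2 - 6*u*v + 18*u - 3*v^3 + 18*v^2) du + (v*(u^2 - 9*u*v + 18*v^2)) dv

Using F^*(f dg) = (f ∘ F) d(g ∘ F), substitute each coordinate x_i by F_i(u, v) in f_i, and replace dx_i by d F_i = (∂F_i/∂u) du + (∂F_i/∂v) dv.
  For the x component: f_1(F) = v*(u - 3*v); d F_1 = (v) du + (u - 6*v) dv
  For the y component: f_2(F) = -2*u*v + 6*u + 6*v^2; d F_2 = (3) du + (0) dv
Combining and collecting du, dv coefficients:
  coeff of du: u*v^2 - 6*u*v + 18*u - 3*v^3 + 18*v^2
  coeff of dv: v*(u^2 - 9*u*v + 18*v^2)
F^* omega = (u*v^2 - 6*u*v + 18*u - 3*v^3 + 18*v^2) du + (v*(u^2 - 9*u*v + 18*v^2)) dv.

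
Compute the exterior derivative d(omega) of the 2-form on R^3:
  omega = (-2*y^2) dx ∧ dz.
d(omega) = (4*y) dx ∧ dy ∧ dz

For a 2-form omega = sum_{i<j} g_{ij} dx_i ∧ dx_j, the exterior derivative is
  d(omega) = sum_{i<j} d(g_{ij}) ∧ dx_i ∧ dx_j = sum_{i<j, k} (∂g_{ij}/∂x_k) dx_k ∧ dx_i ∧ dx_j.
Expand each term, using dx_k ∧ dx_i ∧ dx_j = sgn(permutation) dx_{(a)} ∧ dx_{(b)} ∧ dx_{(c)} with (a < b < c) sorted:
  d(-2*y^2) includes (∂/∂y)(-2*y^2) dy = (-4*y) dy, which multiplied by dx ∧ dz gives (4*y) dx ∧ dy ∧ dz
Collecting like 3-forms: d(omega) = (4*y) dx ∧ dy ∧ dz.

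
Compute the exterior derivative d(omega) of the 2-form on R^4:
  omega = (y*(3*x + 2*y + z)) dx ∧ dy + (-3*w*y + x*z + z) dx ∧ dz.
d(omega) = (3*w + y) dx ∧ dy ∧ dz + (-3*y) dx ∧ dz ∧ dw

For a 2-form omega = sum_{i<j} g_{ij} dx_i ∧ dx_j, the exterior derivative is
  d(omega) = sum_{i<j} d(g_{ij}) ∧ dx_i ∧ dx_j = sum_{i<j, k} (∂g_{ij}/∂x_k) dx_k ∧ dx_i ∧ dx_j.
Expand each term, using dx_k ∧ dx_i ∧ dx_j = sgn(permutation) dx_{(a)} ∧ dx_{(b)} ∧ dx_{(c)} with (a < b < c) sorted:
  d(y*(3*x + 2*y + z)) includes (∂/∂z)(y*(3*x + 2*y + z)) dz = (y) dz, which multiplied by dx ∧ dy gives (y) dx ∧ dy ∧ dz
  d(-3*w*y + x*z + z) includes (∂/∂y)(-3*w*y + x*z + z) dy = (-3*w) dy, which multiplied by dx ∧ dz gives (3*w) dx ∧ dy ∧ dz
  d(-3*w*y + x*z + z) includes (∂/∂w)(-3*w*y + x*z + z) dw = (-3*y) dw, which multiplied by dx ∧ dz gives (-3*y) dx ∧ dz ∧ dw
Collecting like 3-forms: d(omega) = (3*w + y) dx ∧ dy ∧ dz + (-3*y) dx ∧ dz ∧ dw.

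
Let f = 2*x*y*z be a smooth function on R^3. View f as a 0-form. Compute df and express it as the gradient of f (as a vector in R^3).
df = (2*y*z) dx + (2*x*z) dy + (2*x*y) dz; grad f = (2*y*z, 2*x*z, 2*x*y)

For a 0-form f, d f = (∂f/∂x) dx + (∂f/∂y) dy + (∂f/∂z) dz. The components of the vector representation are exactly the entries of grad f in Cartesian coordinates:
  ∂f/∂x = 2*y*z
  ∂f/∂y = 2*x*z
  ∂f/∂z = 2*x*y.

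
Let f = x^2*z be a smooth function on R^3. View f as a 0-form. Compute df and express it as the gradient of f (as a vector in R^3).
df = (2*x*z) dx + (0) dy + (x^2) dz; grad f = (2*x*z, 0, x^2)

For a 0-form f, d f = (∂f/∂x) dx + (∂f/∂y) dy + (∂f/∂z) dz. The components of the vector representation are exactly the entries of grad f in Cartesian coordinates:
  ∂f/∂x = 2*x*z
  ∂f/∂y = 0
  ∂f/∂z = x^2.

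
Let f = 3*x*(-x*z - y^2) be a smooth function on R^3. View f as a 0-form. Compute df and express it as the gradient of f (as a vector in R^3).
df = (-6*x*z - 3*y^2) dx + (-6*x*y) dy + (-3*x^2) dz; grad f = (-6*x*z - 3*y^2, -6*x*y, -3*x^2)

For a 0-form f, d f = (∂f/∂x) dx + (∂f/∂y) dy + (∂f/∂z) dz. The components of the vector representation are exactly the entries of grad f in Cartesian coordinates:
  ∂f/∂x = -6*x*z - 3*y^2
  ∂f/∂y = -6*x*y
  ∂f/∂z = -3*x^2.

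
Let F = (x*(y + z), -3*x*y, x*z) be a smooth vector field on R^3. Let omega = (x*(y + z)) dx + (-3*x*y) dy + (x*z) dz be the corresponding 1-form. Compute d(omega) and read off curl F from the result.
d(omega) = (0) dy ∧ dz + (x - z) dz ∧ dx + (-x - 3*y) dx ∧ dy; curl F = (0, x - z, -x - 3*y)

d omega = sum_{i<j} (∂f_j/∂x_i - ∂f_i/∂x_j) dx_i ∧ dx_j. Under the identification (dy ∧ dz, dz ∧ dx, dx ∧ dy) ↔ (e_x, e_y, e_z), the coefficients are exactly the components of curl F. Compute:
  ∂R/∂y - ∂Q/∂z = (0) - (0) = 0
  ∂P/∂z - ∂R/∂x = (x) - (z) = x - z
  ∂Q/∂x - ∂P/∂y = (-3*y) - (x) = -x - 3*y.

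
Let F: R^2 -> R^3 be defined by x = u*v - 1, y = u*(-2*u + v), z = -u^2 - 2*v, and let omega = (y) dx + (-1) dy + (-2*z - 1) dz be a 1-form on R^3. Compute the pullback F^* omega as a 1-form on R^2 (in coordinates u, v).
F^* omega = (-4*u^3 - 2*u^2*v + u*v^2 - 8*u*v + 6*u - v) du + (-2*u^3 + u^2*v - 4*u^2 - u - 8*v + 2) dv

Using F^*(f dg) = (f ∘ F) d(g ∘ F), substitute each coordinate x_i by F_i(u, v) in f_i, and replace dx_i by d F_i = (∂F_i/∂u) du + (∂F_i/∂v) dv.
  For the x component: f_1(F) = u*(-2*u + v); d F_1 = (v) du + (u) dv
  For the y component: f_2(F) = -1; d F_2 = (-4*u + v) du + (u) dv
  For the z component: f_3(F) = 2*u^2 + 4*v - 1; d F_3 = (-2*u) du + (-2) dv
Combining and collecting du, dv coefficients:
  coeff of du: -4*u^3 - 2*u^2*v + u*v^2 - 8*u*v + 6*u - v
  coeff of dv: -2*u^3 + u^2*v - 4*u^2 - u - 8*v + 2
F^* omega = (-4*u^3 - 2*u^2*v + u*v^2 - 8*u*v + 6*u - v) du + (-2*u^3 + u^2*v - 4*u^2 - u - 8*v + 2) dv.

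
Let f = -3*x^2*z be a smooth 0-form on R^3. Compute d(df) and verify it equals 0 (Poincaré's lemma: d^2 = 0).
d(df) = 0

Step 1: df = sum_i (∂f/∂x_i) dx_i = (-6*x*z) dx + (0) dy + (-3*x^2) dz.
Step 2: Apply d again. Using the 1-form formula, the coefficient of dx ∧ dy in d(df) is ∂^2 f/∂x ∂y - ∂^2 f/∂y ∂x = (0) - (0) = 0 (equality of mixed partials for smooth f).
Similarly for dx ∧ dz and dy ∧ dz — all coefficients vanish. So d(df) = 0.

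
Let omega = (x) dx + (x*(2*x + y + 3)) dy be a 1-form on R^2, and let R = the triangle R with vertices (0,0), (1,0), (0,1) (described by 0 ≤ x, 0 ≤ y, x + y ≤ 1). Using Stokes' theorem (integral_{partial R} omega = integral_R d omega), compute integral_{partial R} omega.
integral_(partial R) omega = 7/3

Stokes: integral_partial_R omega = integral_R d omega with d omega = (∂Q/∂x - ∂P/∂y) dx ∧ dy.
  ∂Q/∂x = 4*x + y + 3
  ∂P/∂y = 0
  integrand = ∂Q/∂x - ∂P/∂y = 4*x + y + 3.
Integrating over R: integral_0^1 integral_0^{1-x} (4*x + y + 3) dy dx = 7/3.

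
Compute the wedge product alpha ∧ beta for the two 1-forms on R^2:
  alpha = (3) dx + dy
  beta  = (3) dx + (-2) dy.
alpha ∧ beta = (-9) dx ∧ dy

Distribute the wedge, using dx_i ∧ dx_j = -dx_j ∧ dx_i and dx_i ∧ dx_i = 0. For each pair (i, j) with i < j, the coefficient of dx_i ∧ dx_j in alpha ∧ beta is (alpha_i * beta_j - alpha_j * beta_i). Collecting: alpha ∧ beta = (-9) dx ∧ dy.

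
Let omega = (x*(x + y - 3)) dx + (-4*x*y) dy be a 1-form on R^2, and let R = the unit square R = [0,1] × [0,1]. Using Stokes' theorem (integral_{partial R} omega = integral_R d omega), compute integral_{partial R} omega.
integral_(partial R) omega = -5/2

Stokes: integral_partial_R omega = integral_R d omega with d omega = (∂Q/∂x - ∂P/∂y) dx ∧ dy.
  ∂Q/∂x = -4*y
  ∂P/∂y = x
  integrand = ∂Q/∂x - ∂P/∂y = -x - 4*y.
Integrating over R: integral_0^1 integral_0^1 (-x - 4*y) dx dy = -5/2.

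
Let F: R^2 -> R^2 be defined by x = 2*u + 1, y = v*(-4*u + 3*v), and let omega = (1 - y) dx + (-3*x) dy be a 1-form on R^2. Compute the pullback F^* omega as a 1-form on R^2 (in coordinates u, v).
F^* omega = (32*u*v - 6*v^2 + 12*v + 2) du + (24*u^2 - 36*u*v + 12*u - 18*v) dv

Using F^*(f dg) = (f ∘ F) d(g ∘ F), substitute each coordinate x_i by F_i(u, v) in f_i, and replace dx_i by d F_i = (∂F_i/∂u) du + (∂F_i/∂v) dv.
  For the x component: f_1(F) = 4*u*v - 3*v^2 + 1; d F_1 = (2) du + (0) dv
  For the y component: f_2(F) = -6*u - 3; d F_2 = (-4*v) du + (-4*u + 6*v) dv
Combining and collecting du, dv coefficients:
  coeff of du: 32*u*v - 6*v^2 + 12*v + 2
  coeff of dv: 24*u^2 - 36*u*v + 12*u - 18*v
F^* omega = (32*u*v - 6*v^2 + 12*v + 2) du + (24*u^2 - 36*u*v + 12*u - 18*v) dv.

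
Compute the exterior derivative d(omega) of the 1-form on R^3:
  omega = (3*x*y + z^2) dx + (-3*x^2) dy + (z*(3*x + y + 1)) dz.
d(omega) = (-9*x) dx ∧ dy + (z) dx ∧ dz + (z) dy ∧ dz

For a 1-form omega = sum_i f_i dx_i, the exterior derivative is
  d(omega) = sum_{i < j} (∂f_j/∂x_i - ∂f_i/∂x_j) dx_i ∧ dx_j.
  coefficient of dx ∧ dy: ∂f_2/∂x - ∂f_1/∂y = ∂(-3*x^2)/∂x - ∂(3*x*y + z^2)/∂y = -9*x
  coefficient of dx ∧ dz: ∂f_3/∂x - ∂f_1/∂z = ∂(z*(3*x + y + 1))/∂x - ∂(3*x*y + z^2)/∂z = z
  coefficient of dy ∧ dz: ∂f_3/∂y - ∂f_2/∂z = ∂(z*(3*x + y + 1))/∂y - ∂(-3*x^2)/∂z = z
Assembling: d(omega) = (-9*x) dx ∧ dy + (z) dx ∧ dz + (z) dy ∧ dz.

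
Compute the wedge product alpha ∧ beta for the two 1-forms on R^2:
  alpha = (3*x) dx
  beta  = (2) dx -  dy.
alpha ∧ beta = (-3*x) dx ∧ dy

Distribute the wedge, using dx_i ∧ dx_j = -dx_j ∧ dx_i and dx_i ∧ dx_i = 0. For each pair (i, j) with i < j, the coefficient of dx_i ∧ dx_j in alpha ∧ beta is (alpha_i * beta_j - alpha_j * beta_i). Collecting: alpha ∧ beta = (-3*x) dx ∧ dy.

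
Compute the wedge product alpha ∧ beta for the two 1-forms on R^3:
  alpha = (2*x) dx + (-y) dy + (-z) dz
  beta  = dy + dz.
alpha ∧ beta = (2*x) dx ∧ dy + (2*x) dx ∧ dz + (-y + z) dy ∧ dz

Distribute the wedge, using dx_i ∧ dx_j = -dx_j ∧ dx_i and dx_i ∧ dx_i = 0. For each pair (i, j) with i < j, the coefficient of dx_i ∧ dx_j in alpha ∧ beta is (alpha_i * beta_j - alpha_j * beta_i). Collecting: alpha ∧ beta = (2*x) dx ∧ dy + (2*x) dx ∧ dz + (-y + z) dy ∧ dz.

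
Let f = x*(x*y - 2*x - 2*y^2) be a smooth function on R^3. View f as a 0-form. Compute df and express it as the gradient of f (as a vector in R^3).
df = (2*x*y - 4*x - 2*y^2) dx + (x*(x - 4*y)) dy + (0) dz; grad f = (2*x*y - 4*x - 2*y^2, x*(x - 4*y), 0)

For a 0-form f, d f = (∂f/∂x) dx + (∂f/∂y) dy + (∂f/∂z) dz. The components of the vector representation are exactly the entries of grad f in Cartesian coordinates:
  ∂f/∂x = 2*x*y - 4*x - 2*y^2
  ∂f/∂y = x*(x - 4*y)
  ∂f/∂z = 0.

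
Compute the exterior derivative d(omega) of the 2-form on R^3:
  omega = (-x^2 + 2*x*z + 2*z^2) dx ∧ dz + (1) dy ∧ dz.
d(omega) = 0

For a 2-form omega = sum_{i<j} g_{ij} dx_i ∧ dx_j, the exterior derivative is
  d(omega) = sum_{i<j} d(g_{ij}) ∧ dx_i ∧ dx_j = sum_{i<j, k} (∂g_{ij}/∂x_k) dx_k ∧ dx_i ∧ dx_j.
Expand each term, using dx_k ∧ dx_i ∧ dx_j = sgn(permutation) dx_{(a)} ∧ dx_{(b)} ∧ dx_{(c)} with (a < b < c) sorted:

Collecting like 3-forms: d(omega) = 0.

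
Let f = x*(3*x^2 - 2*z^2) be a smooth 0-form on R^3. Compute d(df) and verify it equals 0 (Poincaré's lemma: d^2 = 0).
d(df) = 0

Step 1: df = sum_i (∂f/∂x_i) dx_i = (9*x^2 - 2*z^2) dx + (0) dy + (-4*x*z) dz.
Step 2: Apply d again. Using the 1-form formula, the coefficient of dx ∧ dy in d(df) is ∂^2 f/∂x ∂y - ∂^2 f/∂y ∂x = (0) - (0) = 0 (equality of mixed partials for smooth f).
Similarly for dx ∧ dz and dy ∧ dz — all coefficients vanish. So d(df) = 0.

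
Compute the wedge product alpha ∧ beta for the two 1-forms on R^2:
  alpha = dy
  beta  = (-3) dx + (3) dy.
alpha ∧ beta = (3) dx ∧ dy

Distribute the wedge, using dx_i ∧ dx_j = -dx_j ∧ dx_i and dx_i ∧ dx_i = 0. For each pair (i, j) with i < j, the coefficient of dx_i ∧ dx_j in alpha ∧ beta is (alpha_i * beta_j - alpha_j * beta_i). Collecting: alpha ∧ beta = (3) dx ∧ dy.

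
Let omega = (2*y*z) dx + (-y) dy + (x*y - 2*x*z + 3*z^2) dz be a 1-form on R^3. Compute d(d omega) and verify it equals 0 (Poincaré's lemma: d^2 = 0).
d(d omega) = 0

Step 1: d omega = sum_{i<j} (∂f_j/∂x_i - ∂f_i/∂x_j) dx_i ∧ dx_j:
  coeff of dx ∧ dy: -2*z
  coeff of dx ∧ dz: -y - 2*z
  coeff of dy ∧ dz: x
Step 2: Apply d again to each 2-form coefficient. The only possible 3-form in R^3 is dx ∧ dy ∧ dz, with coefficient
  ∂(coeff of dy∧dz)/∂x - ∂(coeff of dx∧dz)/∂y + ∂(coeff of dx∧dy)/∂z
  = ∂/∂x (x) - ∂/∂y (-y - 2*z) + ∂/∂z (-2*z).
Each of these terms simplifies to sums of mixed partials that cancel in pairs. The result is 0 (by equality of mixed partials for smooth functions — Schwarz / Clairaut).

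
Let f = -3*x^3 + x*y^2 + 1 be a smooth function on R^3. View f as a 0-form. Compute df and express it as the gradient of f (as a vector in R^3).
df = (-9*x^2 + y^2) dx + (2*x*y) dy + (0) dz; grad f = (-9*x^2 + y^2, 2*x*y, 0)

For a 0-form f, d f = (∂f/∂x) dx + (∂f/∂y) dy + (∂f/∂z) dz. The components of the vector representation are exactly the entries of grad f in Cartesian coordinates:
  ∂f/∂x = -9*x^2 + y^2
  ∂f/∂y = 2*x*y
  ∂f/∂z = 0.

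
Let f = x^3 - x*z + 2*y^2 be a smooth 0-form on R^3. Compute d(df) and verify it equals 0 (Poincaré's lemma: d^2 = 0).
d(df) = 0

Step 1: df = sum_i (∂f/∂x_i) dx_i = (3*x^2 - z) dx + (4*y) dy + (-x) dz.
Step 2: Apply d again. Using the 1-form formula, the coefficient of dx ∧ dy in d(df) is ∂^2 f/∂x ∂y - ∂^2 f/∂y ∂x = (0) - (0) = 0 (equality of mixed partials for smooth f).
Similarly for dx ∧ dz and dy ∧ dz — all coefficients vanish. So d(df) = 0.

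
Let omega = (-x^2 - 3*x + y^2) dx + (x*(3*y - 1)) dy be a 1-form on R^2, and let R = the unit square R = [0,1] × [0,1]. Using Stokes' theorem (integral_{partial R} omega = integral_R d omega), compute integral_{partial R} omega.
integral_(partial R) omega = -1/2

Stokes: integral_partial_R omega = integral_R d omega with d omega = (∂Q/∂x - ∂P/∂y) dx ∧ dy.
  ∂Q/∂x = 3*y - 1
  ∂P/∂y = 2*y
  integrand = ∂Q/∂x - ∂P/∂y = y - 1.
Integrating over R: integral_0^1 integral_0^1 (y - 1) dx dy = -1/2.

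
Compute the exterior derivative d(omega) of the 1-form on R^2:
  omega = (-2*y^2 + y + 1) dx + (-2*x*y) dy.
d(omega) = (2*y - 1) dx ∧ dy

For a 1-form omega = sum_i f_i dx_i, the exterior derivative is
  d(omega) = sum_{i < j} (∂f_j/∂x_i - ∂f_i/∂x_j) dx_i ∧ dx_j.
  coefficient of dx ∧ dy: ∂f_2/∂x - ∂f_1/∂y = ∂(-2*x*y)/∂x - ∂(-2*y^2 + y + 1)/∂y = 2*y - 1
Assembling: d(omega) = (2*y - 1) dx ∧ dy.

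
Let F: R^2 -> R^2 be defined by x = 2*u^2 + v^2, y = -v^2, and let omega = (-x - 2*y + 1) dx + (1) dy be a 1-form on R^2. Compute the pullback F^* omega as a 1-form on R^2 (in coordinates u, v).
F^* omega = (4*u*(-2*u^2 + v^2 + 1)) du + (2*v*(-2*u^2 + v^2)) dv

Using F^*(f dg) = (f ∘ F) d(g ∘ F), substitute each coordinate x_i by F_i(u, v) in f_i, and replace dx_i by d F_i = (∂F_i/∂u) du + (∂F_i/∂v) dv.
  For the x component: f_1(F) = -2*u^2 + v^2 + 1; d F_1 = (4*u) du + (2*v) dv
  For the y component: f_2(F) = 1; d F_2 = (0) du + (-2*v) dv
Combining and collecting du, dv coefficients:
  coeff of du: 4*u*(-2*u^2 + v^2 + 1)
  coeff of dv: 2*v*(-2*u^2 + v^2)
F^* omega = (4*u*(-2*u^2 + v^2 + 1)) du + (2*v*(-2*u^2 + v^2)) dv.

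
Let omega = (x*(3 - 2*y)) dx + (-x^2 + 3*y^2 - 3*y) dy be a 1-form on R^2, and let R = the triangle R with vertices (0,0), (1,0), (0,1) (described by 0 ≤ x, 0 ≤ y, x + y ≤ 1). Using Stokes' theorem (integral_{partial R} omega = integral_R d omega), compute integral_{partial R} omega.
integral_(partial R) omega = 0

Stokes: integral_partial_R omega = integral_R d omega with d omega = (∂Q/∂x - ∂P/∂y) dx ∧ dy.
  ∂Q/∂x = -2*x
  ∂P/∂y = -2*x
  integrand = ∂Q/∂x - ∂P/∂y = 0.
Integrating over R: integral_0^1 integral_0^{1-x} (0) dy dx = 0.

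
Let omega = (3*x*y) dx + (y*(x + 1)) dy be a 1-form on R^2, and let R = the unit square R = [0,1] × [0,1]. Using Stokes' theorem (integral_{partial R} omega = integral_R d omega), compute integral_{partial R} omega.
integral_(partial R) omega = -1

Stokes: integral_partial_R omega = integral_R d omega with d omega = (∂Q/∂x - ∂P/∂y) dx ∧ dy.
  ∂Q/∂x = y
  ∂P/∂y = 3*x
  integrand = ∂Q/∂x - ∂P/∂y = -3*x + y.
Integrating over R: integral_0^1 integral_0^1 (-3*x + y) dx dy = -1.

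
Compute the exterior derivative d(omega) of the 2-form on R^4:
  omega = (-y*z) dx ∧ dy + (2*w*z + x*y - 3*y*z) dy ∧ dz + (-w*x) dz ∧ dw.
d(omega) = (2*z) dy ∧ dz ∧ dw + (-w) dx ∧ dz ∧ dw

For a 2-form omega = sum_{i<j} g_{ij} dx_i ∧ dx_j, the exterior derivative is
  d(omega) = sum_{i<j} d(g_{ij}) ∧ dx_i ∧ dx_j = sum_{i<j, k} (∂g_{ij}/∂x_k) dx_k ∧ dx_i ∧ dx_j.
Expand each term, using dx_k ∧ dx_i ∧ dx_j = sgn(permutation) dx_{(a)} ∧ dx_{(b)} ∧ dx_{(c)} with (a < b < c) sorted:
  d(-y*z) includes (∂/∂z)(-y*z) dz = (-y) dz, which multiplied by dx ∧ dy gives (-y) dx ∧ dy ∧ dz
  d(2*w*z + x*y - 3*y*z) includes (∂/∂x)(2*w*z + x*y - 3*y*z) dx = (y) dx, which multiplied by dy ∧ dz gives (y) dx ∧ dy ∧ dz
  d(2*w*z + x*y - 3*y*z) includes (∂/∂w)(2*w*z + x*y - 3*y*z) dw = (2*z) dw, which multiplied by dy ∧ dz gives (2*z) dy ∧ dz ∧ dw
  d(-w*x) includes (∂/∂x)(-w*x) dx = (-w) dx, which multiplied by dz ∧ dw gives (-w) dx ∧ dz ∧ dw
Collecting like 3-forms: d(omega) = (2*z) dy ∧ dz ∧ dw + (-w) dx ∧ dz ∧ dw.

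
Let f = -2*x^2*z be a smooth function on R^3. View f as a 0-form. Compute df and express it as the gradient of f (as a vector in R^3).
df = (-4*x*z) dx + (0) dy + (-2*x^2) dz; grad f = (-4*x*z, 0, -2*x^2)

For a 0-form f, d f = (∂f/∂x) dx + (∂f/∂y) dy + (∂f/∂z) dz. The components of the vector representation are exactly the entries of grad f in Cartesian coordinates:
  ∂f/∂x = -4*x*z
  ∂f/∂y = 0
  ∂f/∂z = -2*x^2.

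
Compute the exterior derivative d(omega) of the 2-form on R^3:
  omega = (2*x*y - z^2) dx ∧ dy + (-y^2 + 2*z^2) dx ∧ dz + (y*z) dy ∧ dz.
d(omega) = (2*y - 2*z) dx ∧ dy ∧ dz

For a 2-form omega = sum_{i<j} g_{ij} dx_i ∧ dx_j, the exterior derivative is
  d(omega) = sum_{i<j} d(g_{ij}) ∧ dx_i ∧ dx_j = sum_{i<j, k} (∂g_{ij}/∂x_k) dx_k ∧ dx_i ∧ dx_j.
Expand each term, using dx_k ∧ dx_i ∧ dx_j = sgn(permutation) dx_{(a)} ∧ dx_{(b)} ∧ dx_{(c)} with (a < b < c) sorted:
  d(2*x*y - z^2) includes (∂/∂z)(2*x*y - z^2) dz = (-2*z) dz, which multiplied by dx ∧ dy gives (-2*z) dx ∧ dy ∧ dz
  d(-y^2 + 2*z^2) includes (∂/∂y)(-y^2 + 2*z^2) dy = (-2*y) dy, which multiplied by dx ∧ dz gives (2*y) dx ∧ dy ∧ dz
Collecting like 3-forms: d(omega) = (2*y - 2*z) dx ∧ dy ∧ dz.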